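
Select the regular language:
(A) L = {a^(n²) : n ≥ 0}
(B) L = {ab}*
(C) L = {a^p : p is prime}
(B) {ab}*

(B) L = {ab}* is regular.

This can be recognized by a finite automaton (DFA/NFA).
Regular expressions like {ab}* define regular languages.

The other choices are not regular:
- {a^(n²) : n ≥ 0}: After pumping, length is no longer a perfect square
- {a^p : p is prime}: After pumping, the length becomes composite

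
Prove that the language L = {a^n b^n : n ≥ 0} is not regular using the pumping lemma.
Assume for contradiction that L is regular, and let p ≥ 1 be the pumping length given by the pumping lemma.
Choose s = a^p b^p. Then s ∈ L and |s| = 2p ≥ p.
By the pumping lemma, s = xyz for some x, y, z with |xy| ≤ p, |y| ≥ 1, and xy^i z ∈ L for every i ≥ 0.
Since |xy| ≤ p and the first p symbols of s are all a's, we must have y = a^k for some k with 1 ≤ k ≤ p.

Take i = 3: xy³z = a^(p + 2k) b^p.
This string has p + 2k a's but p b's, and p + 2k > p because k ≥ 1. So xy³z ∉ L.

This contradicts the pumping lemma, which requires xy^i z ∈ L for all i ≥ 0.
Hence L = {a^n b^n : n ≥ 0} is not regular. ∎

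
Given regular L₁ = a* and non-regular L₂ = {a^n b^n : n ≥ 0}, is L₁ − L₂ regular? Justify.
Yes — L₁ − L₂ is regular.

The only string of a* that lies in {a^n b^n} is ε, so L₁ − L₂ = a* − {ε} = a⁺ = aa*, which is regular.

Note that the bare facts "L₁ regular, L₂ non-regular" do not settle the question by themselves: the closure of regular languages under ∪, ∩, complement and difference applies only when BOTH operands are regular. With a non-regular operand the result can come out regular or non-regular depending on the specific languages, so one has to work out L₁ − L₂ for this particular pair, as above.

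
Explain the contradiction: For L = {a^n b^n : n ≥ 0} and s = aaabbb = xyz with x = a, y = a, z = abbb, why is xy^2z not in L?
xy²z = aaaabbb ∉ L

Pumping with i = 2 replaces y = a by y² = aa:
- Original: s = xyz = aaabbb; aaabbb = a^3 b^3 has equal counts (3 = 3), so it is in L
- Pumped: xy²z = a · aa · abbb = aaaabbb
- aaaabbb has 4 a's and 3 b's; 4 ≠ 3, so it is not in L

The pumping lemma would require xy²z ∈ L, so this decomposition yields a contradiction.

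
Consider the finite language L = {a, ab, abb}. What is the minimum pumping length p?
p = 4

For a finite language L, the pumping lemma holds vacuously if p > max|s| for s ∈ L.

The longest string in L = {a, ab, abb} has length 3.
If p = 4, then no string s ∈ L has |s| ≥ p, so the condition is vacuously true.

The minimum pumping length is p = 4.

Why no smaller p works: for any p ≤ 3, the longest string s ∈ L has |s| = 3 ≥ p, so it would
have to be pumpable; but pumping up (i = 2, 3, ...) produces ever longer strings, which cannot all lie in the
finite language L. So the pumping property fails for every p ≤ 3.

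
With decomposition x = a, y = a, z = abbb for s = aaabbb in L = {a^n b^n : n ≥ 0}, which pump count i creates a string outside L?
i = 2

xy²z = a · aa · abbb = aaaabbb; aaaabbb has 4 a's and 3 b's; 4 ≠ 3, so it is not in L.
(Other choices also work, e.g. i = 0, 3; only i = 1 is guaranteed to stay in L since xy¹z = s.)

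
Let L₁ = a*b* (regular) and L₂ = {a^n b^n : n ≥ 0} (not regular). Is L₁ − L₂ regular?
No — L₁ − L₂ is not regular.

a*b* − {a^n b^n} = {a^n b^m : n ≠ m}. If this were regular, then its complement intersected with a*b*, namely {a^n b^n : n ≥ 0}, would be regular too (closure under complement and intersection) — contradiction. So L₁ − L₂ is not regular.

Note that the bare facts "L₁ regular, L₂ non-regular" do not settle the question by themselves: the closure of regular languages under ∪, ∩, complement and difference applies only when BOTH operands are regular. With a non-regular operand the result can come out regular or non-regular depending on the specific languages, so one has to work out L₁ − L₂ for this particular pair, as above.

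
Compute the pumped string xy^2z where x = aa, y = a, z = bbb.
aaaabbb

Given x = 'aa', y = 'a', z = 'bbb' and i = 2:

xy^2z = x + y·y·...·y (2 times) + z
       = 'aa' + 'a'^2 + 'bbb'
       = 'aa' + 'aa' + 'bbb'
       = 'aaaabbb'

The pumped string is 'aaaabbb' with length 7.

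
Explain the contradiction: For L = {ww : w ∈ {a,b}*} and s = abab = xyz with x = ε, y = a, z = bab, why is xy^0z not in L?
xy⁰z = bab ∉ L

Pumping with i = 0 replaces y = a by y⁰ = ε:
- Original: s = xyz = abab; abab splits into halves ab · ab, which are equal, so it is in L (w = ab)
- Pumped: xy⁰z = ε · ε · bab = bab
- bab has odd length 3, so it cannot be written as ww and is not in L

The pumping lemma would require xy⁰z ∈ L, so this decomposition yields a contradiction.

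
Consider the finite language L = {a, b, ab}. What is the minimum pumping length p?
p = 3

For a finite language L, the pumping lemma holds vacuously if p > max|s| for s ∈ L.

The longest string in L = {a, b, ab} has length 2.
If p = 3, then no string s ∈ L has |s| ≥ p, so the condition is vacuously true.

The minimum pumping length is p = 3.

Why no smaller p works: for any p ≤ 2, the longest string s ∈ L has |s| = 2 ≥ p, so it would
have to be pumpable; but pumping up (i = 2, 3, ...) produces ever longer strings, which cannot all lie in the
finite language L. So the pumping property fails for every p ≤ 2.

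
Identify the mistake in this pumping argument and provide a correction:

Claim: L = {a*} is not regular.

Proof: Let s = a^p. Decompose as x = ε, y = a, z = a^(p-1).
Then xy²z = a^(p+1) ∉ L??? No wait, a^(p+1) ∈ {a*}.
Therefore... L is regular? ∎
Error: The proof attempts to show a*  is not regular, but a* IS regular!

Correction: a* is a regular language (recognized by a simple DFA with one accepting state and self-loop on 'a'). The pumping lemma can only prove non-regularity, not regularity. For regular languages, pumping always works.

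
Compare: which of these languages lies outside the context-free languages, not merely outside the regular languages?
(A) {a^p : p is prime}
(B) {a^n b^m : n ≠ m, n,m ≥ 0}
(A) {a^p : p is prime}

(A) {a^p : p is prime} requires the CFL pumping lemma.

- {a^n b^m : n ≠ m, n,m ≥ 0} is context-free (but not regular)
  • Can be shown non-regular with the regular pumping lemma
  • After pumping a's, we can make n = m

- {a^p : p is prime} is NOT context-free
  • Requires the CFL pumping lemma to prove
  • The CFL pumping lemma also fails because prime gaps are unbounded

The CFL pumping lemma is "stronger" in that it can prove non-membership
in the larger class of context-free languages.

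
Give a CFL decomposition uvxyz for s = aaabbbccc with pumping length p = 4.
u='aa', v='a', x='bb', y='b', z='ccc'

For s = aaabbbccc with pumping length p = 4:

One valid decomposition:
- u = 'aa'
- v = 'a'
- x = 'bb'
- y = 'b'
- z = 'ccc'

Verification:
- uvxyz = 'aa' + 'a' + 'bb' + 'b' + 'ccc' = aaabbbccc ✓
- |vxy| = |'abbb'| = 4 ≤ 4 ✓
- |vy| = |'ab'| = 2 > 0 ✓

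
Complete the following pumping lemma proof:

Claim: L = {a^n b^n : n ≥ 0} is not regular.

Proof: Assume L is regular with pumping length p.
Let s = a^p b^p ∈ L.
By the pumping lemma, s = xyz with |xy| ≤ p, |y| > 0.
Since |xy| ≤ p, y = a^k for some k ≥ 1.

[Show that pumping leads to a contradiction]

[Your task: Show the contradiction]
Consider xy²z = a^(p+k) b^p.

Since k ≥ 1, we have p + k > p.
So xy²z has more a's than b's: (p+k) a's vs p b's.
This means xy²z ∉ L because a^n b^n requires equal counts.

This contradicts the pumping lemma which states xy²z ∈ L.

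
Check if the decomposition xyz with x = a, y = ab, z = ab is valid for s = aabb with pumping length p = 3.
Violated: xyz = s

The decomposition x = a, y = ab, z = ab for s = aabb with p = 3
violates the constraint: xyz = s

xyz = 'a' + 'ab' + 'ab' = 'aabab' ≠ 'aabb' = s. The decomposition doesn't reconstruct s.

Pumping lemma constraints:
1. xyz = s (decomposition is valid)
2. |xy| ≤ p
3. |y| > 0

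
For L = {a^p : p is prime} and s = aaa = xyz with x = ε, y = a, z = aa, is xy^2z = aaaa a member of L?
No

xy²z = ε · aa · aa = aaaa.
aaaa has length 4 = 2 × 2, which is not prime, so it is not in L.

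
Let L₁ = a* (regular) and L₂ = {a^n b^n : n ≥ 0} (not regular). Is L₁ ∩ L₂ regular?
Yes — L₁ ∩ L₂ is regular.

A string of a* contains no b's, and the only string of {a^n b^n} with no b's is ε (n = 0). So L₁ ∩ L₂ = {ε}, a finite language, which is regular.

Note that the bare facts "L₁ regular, L₂ non-regular" do not settle the question by themselves: the closure of regular languages under ∪, ∩, complement and difference applies only when BOTH operands are regular. With a non-regular operand the result can come out regular or non-regular depending on the specific languages, so one has to work out L₁ ∩ L₂ for this particular pair, as above.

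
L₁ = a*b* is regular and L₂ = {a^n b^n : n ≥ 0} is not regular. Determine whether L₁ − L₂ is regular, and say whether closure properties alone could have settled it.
No — L₁ − L₂ is not regular.

a*b* − {a^n b^n} = {a^n b^m : n ≠ m}. If this were regular, then its complement intersected with a*b*, namely {a^n b^n : n ≥ 0}, would be regular too (closure under complement and intersection) — contradiction. So L₁ − L₂ is not regular.

Note that the bare facts "L₁ regular, L₂ non-regular" do not settle the question by themselves: the closure of regular languages under ∪, ∩, complement and difference applies only when BOTH operands are regular. With a non-regular operand the result can come out regular or non-regular depending on the specific languages, so one has to work out L₁ − L₂ for this particular pair, as above.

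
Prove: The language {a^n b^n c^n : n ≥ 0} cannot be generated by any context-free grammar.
Assume for contradiction that L is context-free, and let p ≥ 1 be the pumping length given by the pumping lemma for CFLs.
Choose s = a^p b^p c^p. Then s ∈ L and |s| = 3p ≥ p.
By the CFL pumping lemma, s = uvxyz for some u, v, x, y, z with |vxy| ≤ p, |vy| ≥ 1, and uv^i xy^i z ∈ L for every i ≥ 0.

Because |vxy| ≤ p, the window vxy cannot contain both an a and a c: any substring of s containing both must include the entire block b^p plus at least one a and one c, so it has length ≥ p + 2 > p.
Hence at least one of the letters a, c does not occur in vy at all.

Take i = 0: the string uxz is obtained from s by deleting |vy| ≥ 1 symbols, so |uxz| = 3p − |vy| < 3p.
But the letter (a or c) that does not occur in vy still occurs exactly p times in uxz. Every string of L with exactly p copies of some letter is a^p b^p c^p, of length 3p. Since |uxz| < 3p, uxz ∉ L.

This contradicts the CFL pumping lemma, which requires uv^i xy^i z ∈ L for all i ≥ 0.
Hence L = {a^n b^n c^n : n ≥ 0} is not context-free. ∎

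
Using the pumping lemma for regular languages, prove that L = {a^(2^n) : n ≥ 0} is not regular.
Assume for contradiction that L is regular, and let p ≥ 1 be the pumping length given by the pumping lemma.
Choose s = a^(2^p). Then s ∈ L and |s| = 2^p ≥ p.
By the pumping lemma, s = xyz for some x, y, z with |xy| ≤ p, |y| ≥ 1, and xy^i z ∈ L for every i ≥ 0.
Here y = a^k for some k with 1 ≤ k ≤ |xy| ≤ p, and p < 2^p.

Take i = 2: |xy²z| = 2^p + k.
Now 2^p < 2^p + k ≤ 2^p + p < 2^p + 2^p = 2^(p+1).
So |xy²z| lies strictly between the consecutive powers of two 2^p and 2^(p+1), hence is not a power of 2, and xy²z ∉ L.

This contradicts the pumping lemma, which requires xy^i z ∈ L for all i ≥ 0.
Hence L = {a^(2^n) : n ≥ 0} is not regular. ∎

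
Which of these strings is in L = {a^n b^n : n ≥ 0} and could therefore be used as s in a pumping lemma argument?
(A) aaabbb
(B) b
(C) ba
(A) aaabbb

The pumping lemma is applied to a string s that lies in L, so first check membership of each option:
- (A) aaabbb = a^3 b^3 has equal counts (3 = 3), so it is in L ✓
- (B) b has 0 a's and 1 b's; 0 ≠ 1, so it is not in L ✗
- (C) ba has an a after a b, so it is not of the form a^n b^n and is not in L ✗

Only (A) aaabbb is in L, so it is the only candidate that could play the role of s.
(In a complete proof one picks s in terms of the pumping length p so that |s| ≥ p is guaranteed; a fixed string like aaabbb illustrates the shape of such an s.)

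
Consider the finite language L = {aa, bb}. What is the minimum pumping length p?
p = 3

For a finite language L, the pumping lemma holds vacuously if p > max|s| for s ∈ L.

The longest string in L = {aa, bb} has length 2.
If p = 3, then no string s ∈ L has |s| ≥ p, so the condition is vacuously true.

The minimum pumping length is p = 3.

Why no smaller p works: for any p ≤ 2, the longest string s ∈ L has |s| = 2 ≥ p, so it would
have to be pumpable; but pumping up (i = 2, 3, ...) produces ever longer strings, which cannot all lie in the
finite language L. So the pumping property fails for every p ≤ 2.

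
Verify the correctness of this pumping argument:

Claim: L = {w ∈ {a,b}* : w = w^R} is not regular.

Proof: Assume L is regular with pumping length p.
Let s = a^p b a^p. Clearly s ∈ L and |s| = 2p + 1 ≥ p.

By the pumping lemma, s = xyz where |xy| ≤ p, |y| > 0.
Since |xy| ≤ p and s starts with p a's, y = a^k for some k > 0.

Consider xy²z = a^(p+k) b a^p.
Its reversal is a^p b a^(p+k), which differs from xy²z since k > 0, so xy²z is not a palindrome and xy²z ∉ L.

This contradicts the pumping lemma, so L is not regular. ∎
The proof is correct.

This proof is valid because:
1. s = a^p b a^p is in L and is chosen in terms of p, so |s| ≥ p holds for every p
2. The decomposition analysis is correct: |xy| ≤ p forces y to lie inside the leading a's
3. The contradiction is valid: a^(p+k) b a^p has more a's before the b than after it, so it is not a palindrome
4. The conclusion follows logically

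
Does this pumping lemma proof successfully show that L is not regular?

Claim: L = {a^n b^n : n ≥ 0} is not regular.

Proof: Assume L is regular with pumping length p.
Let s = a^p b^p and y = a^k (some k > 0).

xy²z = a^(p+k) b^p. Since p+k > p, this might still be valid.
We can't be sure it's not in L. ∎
The proof is INCORRECT.

Error: The conclusion is wrong.
xy²z = a^(p+k) b^p is definitely NOT in L because the number of a's (p+k) ≠ number of b's (p).
The proof incorrectly doubts what is actually a valid contradiction.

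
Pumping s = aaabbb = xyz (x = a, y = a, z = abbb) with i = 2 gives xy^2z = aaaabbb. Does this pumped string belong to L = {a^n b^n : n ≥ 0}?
No

xy²z = a · aa · abbb = aaaabbb.
aaaabbb has 4 a's and 3 b's; 4 ≠ 3, so it is not in L.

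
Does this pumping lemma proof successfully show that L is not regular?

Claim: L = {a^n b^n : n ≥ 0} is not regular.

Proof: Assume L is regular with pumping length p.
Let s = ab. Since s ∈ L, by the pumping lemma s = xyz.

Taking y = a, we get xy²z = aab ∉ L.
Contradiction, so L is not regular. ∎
The proof is INCORRECT.

Error: The string s = ab may be shorter than p.
The pumping lemma only applies to strings with |s| ≥ p, and p is not under our control.
We must choose s in terms of p, e.g. s = a^p b^p, to ensure |s| ≥ p.
(The proof also fixes one particular y; a valid argument must handle every decomposition with |xy| ≤ p and |y| ≥ 1 — for s = a^p b^p this forces y = a^k, and then xy²z = a^(p+k) b^p ∉ L.)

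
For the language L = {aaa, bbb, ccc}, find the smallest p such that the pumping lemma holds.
p = 4

For a finite language L, the pumping lemma holds vacuously if p > max|s| for s ∈ L.

The longest string in L = {aaa, bbb, ccc} has length 3.
If p = 4, then no string s ∈ L has |s| ≥ p, so the condition is vacuously true.

The minimum pumping length is p = 4.

Why no smaller p works: for any p ≤ 3, the longest string s ∈ L has |s| = 3 ≥ p, so it would
have to be pumpable; but pumping up (i = 2, 3, ...) produces ever longer strings, which cannot all lie in the
finite language L. So the pumping property fails for every p ≤ 3.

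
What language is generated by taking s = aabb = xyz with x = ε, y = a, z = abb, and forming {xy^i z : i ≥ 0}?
{xy^i z : i ≥ 0} = {a^(i+1) b^2 : i ≥ 0} = {abb, aabb, aaabb, ...}

With x = ε, y = a, z = abb: Starting with aabb and pumping the first 'a' (z = abb keeps the second 'a'), we get strings with i+1 a's followed by 2 b's for i = 0, 1, 2, ...; note bb is not produced because z always contributes one a.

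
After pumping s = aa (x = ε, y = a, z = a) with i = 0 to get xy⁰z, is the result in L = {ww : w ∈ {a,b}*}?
No

xy⁰z = ε · ε · a = a.
a has odd length 1, so it cannot be written as ww and is not in L.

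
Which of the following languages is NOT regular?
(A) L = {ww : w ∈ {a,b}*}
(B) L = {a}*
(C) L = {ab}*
(A) {ww : w ∈ {a,b}*}

(A) L = {ww : w ∈ {a,b}*} is NOT regular.

The pumping lemma can be used to prove this:
After pumping, the two halves no longer match

The other languages are regular because they can be recognized by finite automata.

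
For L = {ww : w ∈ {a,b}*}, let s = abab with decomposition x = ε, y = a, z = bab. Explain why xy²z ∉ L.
xy²z = aabab ∉ L

Pumping with i = 2 replaces y = a by y² = aa:
- Original: s = xyz = abab; abab splits into halves ab · ab, which are equal, so it is in L (w = ab)
- Pumped: xy²z = ε · aa · bab = aabab
- aabab has odd length 5, so it cannot be written as ww and is not in L

The pumping lemma would require xy²z ∈ L, so this decomposition yields a contradiction.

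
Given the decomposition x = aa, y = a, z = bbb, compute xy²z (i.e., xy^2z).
aaaabbb

Given x = 'aa', y = 'a', z = 'bbb' and i = 2:

xy^2z = x + y·y·...·y (2 times) + z
       = 'aa' + 'a'^2 + 'bbb'
       = 'aa' + 'aa' + 'bbb'
       = 'aaaabbb'

The pumped string is 'aaaabbb' with length 7.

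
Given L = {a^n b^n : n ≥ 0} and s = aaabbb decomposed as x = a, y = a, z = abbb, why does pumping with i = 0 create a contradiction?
xy⁰z = aabbb ∉ L

Pumping with i = 0 replaces y = a by y⁰ = ε:
- Original: s = xyz = aaabbb; aaabbb = a^3 b^3 has equal counts (3 = 3), so it is in L
- Pumped: xy⁰z = a · ε · abbb = aabbb
- aabbb has 2 a's and 3 b's; 2 ≠ 3, so it is not in L

The pumping lemma would require xy⁰z ∈ L, so this decomposition yields a contradiction.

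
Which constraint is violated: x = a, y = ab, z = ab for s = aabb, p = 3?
Violated: xyz = s

The decomposition x = a, y = ab, z = ab for s = aabb with p = 3
violates the constraint: xyz = s

xyz = 'a' + 'ab' + 'ab' = 'aabab' ≠ 'aabb' = s. The decomposition doesn't reconstruct s.

Pumping lemma constraints:
1. xyz = s (decomposition is valid)
2. |xy| ≤ p
3. |y| > 0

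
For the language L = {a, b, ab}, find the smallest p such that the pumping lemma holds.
p = 3

For a finite language L, the pumping lemma holds vacuously if p > max|s| for s ∈ L.

The longest string in L = {a, b, ab} has length 2.
If p = 3, then no string s ∈ L has |s| ≥ p, so the condition is vacuously true.

The minimum pumping length is p = 3.

Why no smaller p works: for any p ≤ 2, the longest string s ∈ L has |s| = 2 ≥ p, so it would
have to be pumpable; but pumping up (i = 2, 3, ...) produces ever longer strings, which cannot all lie in the
finite language L. So the pumping property fails for every p ≤ 2.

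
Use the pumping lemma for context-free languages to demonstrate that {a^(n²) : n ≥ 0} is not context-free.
Assume for contradiction that L is context-free, and let p ≥ 1 be the pumping length given by the pumping lemma for CFLs.
Choose s = a^(p²). Then s ∈ L and |s| = p² ≥ p.
By the CFL pumping lemma, s = uvxyz for some u, v, x, y, z with |vxy| ≤ p, |vy| ≥ 1, and uv^i xy^i z ∈ L for every i ≥ 0.
All symbols are a's, so only lengths matter: let k = |vy|, with 1 ≤ k ≤ |vxy| ≤ p.

Take i = 2: |uv²xy²z| = p² + k, and p² < p² + k ≤ p² + p < (p + 1)².
So the length lies strictly between consecutive squares and is not a perfect square; uv²xy²z ∉ L.

This contradicts the CFL pumping lemma, which requires uv^i xy^i z ∈ L for all i ≥ 0.
Hence L = {a^(n²) : n ≥ 0} is not context-free. ∎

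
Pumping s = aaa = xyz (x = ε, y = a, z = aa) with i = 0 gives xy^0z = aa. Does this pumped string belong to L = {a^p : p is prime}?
Yes

xy⁰z = ε · ε · aa = aa.
aa has length 2, which is prime, so it is in L.
(A single pumped string landing in L is not a contradiction by itself; a non-regularity proof needs some i for which xy^i z ∉ L, for every admissible decomposition.)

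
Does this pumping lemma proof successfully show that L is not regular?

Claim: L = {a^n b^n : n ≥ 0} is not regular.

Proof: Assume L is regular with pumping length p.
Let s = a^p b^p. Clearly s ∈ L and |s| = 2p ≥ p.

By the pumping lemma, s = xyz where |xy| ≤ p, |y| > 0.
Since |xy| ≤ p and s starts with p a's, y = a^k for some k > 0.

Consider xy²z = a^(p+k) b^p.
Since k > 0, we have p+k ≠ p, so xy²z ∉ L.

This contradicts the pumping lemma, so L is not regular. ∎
The proof is correct.

This proof is valid because:
1. The string s = a^p b^p is correctly in L
2. The decomposition analysis is correct: y must consist only of a's
3. The contradiction is valid: pumping increases a's but not b's
4. The conclusion follows logically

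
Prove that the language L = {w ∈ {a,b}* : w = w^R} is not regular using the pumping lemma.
Assume for contradiction that L is regular, and let p ≥ 1 be the pumping length given by the pumping lemma.
Choose s = a^p b a^p. Then s ∈ L (it reads the same in both directions) and |s| = 2p + 1 ≥ p.
By the pumping lemma, s = xyz for some x, y, z with |xy| ≤ p, |y| ≥ 1, and xy^i z ∈ L for every i ≥ 0.
Since |xy| ≤ p and the first p symbols of s are all a's, y = a^k for some k with 1 ≤ k ≤ p.

Take i = 2: xy²z = a^(p + k) b a^p.
Its reversal is a^p b a^(p + k). These differ because the block of a's before the unique b has length p + k in one and p in the other, and p + k ≠ p since k ≥ 1. So xy²z is not a palindrome, i.e. xy²z ∉ L.

This contradicts the pumping lemma, which requires xy^i z ∈ L for all i ≥ 0.
Hence L = {w ∈ {a,b}* : w = w^R} is not regular. ∎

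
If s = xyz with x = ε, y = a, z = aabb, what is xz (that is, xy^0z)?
aabb

Given x = '', y = 'a', z = 'aabb' and i = 0:

xy^0z = x + y·y·...·y (0 times) + z
       = '' + 'a'^0 + 'aabb'
       = '' + '' + 'aabb'
       = 'aabb'

The pumped string is 'aabb' with length 4.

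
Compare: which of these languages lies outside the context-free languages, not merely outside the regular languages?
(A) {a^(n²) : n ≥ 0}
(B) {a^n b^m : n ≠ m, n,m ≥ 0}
(A) {a^(n²) : n ≥ 0}

(A) {a^(n²) : n ≥ 0} requires the CFL pumping lemma.

- {a^n b^m : n ≠ m, n,m ≥ 0} is context-free (but not regular)
  • Can be shown non-regular with the regular pumping lemma
  • After pumping a's, we can make n = m

- {a^(n²) : n ≥ 0} is NOT context-free
  • Requires the CFL pumping lemma to prove
  • Gaps between squares grow unboundedly

The CFL pumping lemma is "stronger" in that it can prove non-membership
in the larger class of context-free languages.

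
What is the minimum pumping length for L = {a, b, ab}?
p = 3

For a finite language L, the pumping lemma holds vacuously if p > max|s| for s ∈ L.

The longest string in L = {a, b, ab} has length 2.
If p = 3, then no string s ∈ L has |s| ≥ p, so the condition is vacuously true.

The minimum pumping length is p = 3.

Why no smaller p works: for any p ≤ 2, the longest string s ∈ L has |s| = 2 ≥ p, so it would
have to be pumpable; but pumping up (i = 2, 3, ...) produces ever longer strings, which cannot all lie in the
finite language L. So the pumping property fails for every p ≤ 2.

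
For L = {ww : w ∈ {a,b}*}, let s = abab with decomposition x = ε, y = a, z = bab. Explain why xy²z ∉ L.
xy²z = aabab ∉ L

Pumping with i = 2 replaces y = a by y² = aa:
- Original: s = xyz = abab; abab splits into halves ab · ab, which are equal, so it is in L (w = ab)
- Pumped: xy²z = ε · aa · bab = aabab
- aabab has odd length 5, so it cannot be written as ww and is not in L

The pumping lemma would require xy²z ∈ L, so this decomposition yields a contradiction.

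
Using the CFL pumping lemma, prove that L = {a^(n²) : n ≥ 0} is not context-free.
Assume for contradiction that L is context-free, and let p ≥ 1 be the pumping length given by the pumping lemma for CFLs.
Choose s = a^(p²). Then s ∈ L and |s| = p² ≥ p.
By the CFL pumping lemma, s = uvxyz for some u, v, x, y, z with |vxy| ≤ p, |vy| ≥ 1, and uv^i xy^i z ∈ L for every i ≥ 0.
All symbols are a's, so only lengths matter: let k = |vy|, with 1 ≤ k ≤ |vxy| ≤ p.

Take i = 2: |uv²xy²z| = p² + k, and p² < p² + k ≤ p² + p < (p + 1)².
So the length lies strictly between consecutive squares and is not a perfect square; uv²xy²z ∉ L.

This contradicts the CFL pumping lemma, which requires uv^i xy^i z ∈ L for all i ≥ 0.
Hence L = {a^(n²) : n ≥ 0} is not context-free. ∎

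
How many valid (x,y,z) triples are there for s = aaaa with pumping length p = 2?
3

For s = 'aaaa' with pumping length p = 2:

Constraints: |xy| ≤ 2, |y| > 0

Valid decompositions (|xy| ≤ p, |y| ≥ 1):
  • x='', y='a', z='aaa'
  • x='a', y='a', z='aa'
  • x='', y='aa', z='aa'

Total count: 3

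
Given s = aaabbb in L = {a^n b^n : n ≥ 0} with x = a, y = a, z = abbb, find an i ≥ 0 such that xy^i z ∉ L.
i = 3

xy³z = a · aaa · abbb = aaaaabbb; aaaaabbb has 5 a's and 3 b's; 5 ≠ 3, so it is not in L.
(Other choices also work, e.g. i = 0, 2; only i = 1 is guaranteed to stay in L since xy¹z = s.)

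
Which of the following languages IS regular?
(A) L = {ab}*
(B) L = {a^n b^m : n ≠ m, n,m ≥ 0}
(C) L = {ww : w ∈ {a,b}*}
(A) {ab}*

(A) L = {ab}* is regular.

This can be recognized by a finite automaton (DFA/NFA).
Regular expressions like {ab}* define regular languages.

The other choices are not regular:
- {a^n b^m : n ≠ m, n,m ≥ 0}: After pumping a's, we can make n = m
- {ww : w ∈ {a,b}*}: After pumping, the two halves no longer match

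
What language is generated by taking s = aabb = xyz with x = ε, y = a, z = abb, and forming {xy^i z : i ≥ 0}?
{xy^i z : i ≥ 0} = {a^(i+1) b^2 : i ≥ 0} = {abb, aabb, aaabb, ...}

With x = ε, y = a, z = abb: Starting with aabb and pumping the first 'a' (z = abb keeps the second 'a'), we get strings with i+1 a's followed by 2 b's for i = 0, 1, 2, ...; note bb is not produced because z always contributes one a.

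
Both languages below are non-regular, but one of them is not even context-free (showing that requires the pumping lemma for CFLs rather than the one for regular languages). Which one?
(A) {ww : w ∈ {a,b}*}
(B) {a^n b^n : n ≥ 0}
(A) {ww : w ∈ {a,b}*}

(A) {ww : w ∈ {a,b}*} requires the CFL pumping lemma.

- {a^n b^n : n ≥ 0} is context-free (but not regular)
  • Can be shown non-regular with the regular pumping lemma
  • After pumping, the number of a's and b's become unequal

- {ww : w ∈ {a,b}*} is NOT context-free
  • Requires the CFL pumping lemma to prove
  • Even a PDA cannot compare two arbitrary halves symbol by symbol; CFL pumping on a^p b^p a^p b^p fails

The CFL pumping lemma is "stronger" in that it can prove non-membership
in the larger class of context-free languages.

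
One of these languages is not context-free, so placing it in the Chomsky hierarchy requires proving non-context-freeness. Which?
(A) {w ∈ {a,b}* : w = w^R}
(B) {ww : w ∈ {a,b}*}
(B) {ww : w ∈ {a,b}*}

(B) {ww : w ∈ {a,b}*} requires the CFL pumping lemma.

- {w ∈ {a,b}* : w = w^R} is context-free (but not regular)
  • Can be shown non-regular with the regular pumping lemma
  • After pumping, the string is no longer symmetric

- {ww : w ∈ {a,b}*} is NOT context-free
  • Requires the CFL pumping lemma to prove
  • Even a PDA cannot compare two arbitrary halves symbol by symbol; CFL pumping on a^p b^p a^p b^p fails

The CFL pumping lemma is "stronger" in that it can prove non-membership
in the larger class of context-free languages.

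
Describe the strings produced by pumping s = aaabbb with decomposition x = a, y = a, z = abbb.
{xy^i z : i ≥ 0} = {a^(2+i) b^3 : i ≥ 0} = {aabbb, aaabbb, aaaabbb, ...}

With x = a, y = a, z = abbb: Starting with aaabbb and pumping the second 'a', we get strings with 2+i a's followed by 3 b's for i = 0, 1, 2, ...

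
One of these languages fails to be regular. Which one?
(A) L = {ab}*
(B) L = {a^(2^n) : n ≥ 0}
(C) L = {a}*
(B) {a^(2^n) : n ≥ 0}

(B) L = {a^(2^n) : n ≥ 0} is NOT regular.

The pumping lemma can be used to prove this:
After pumping, length is no longer a power of 2

The other languages are regular because they can be recognized by finite automata.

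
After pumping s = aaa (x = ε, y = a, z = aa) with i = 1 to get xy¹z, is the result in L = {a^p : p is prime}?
Yes

xy¹z = ε · a · aa = aaa.
aaa has length 3, which is prime, so it is in L.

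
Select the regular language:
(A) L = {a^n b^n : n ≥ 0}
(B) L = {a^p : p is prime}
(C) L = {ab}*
(C) {ab}*

(C) L = {ab}* is regular.

This can be recognized by a finite automaton (DFA/NFA).
Regular expressions like {ab}* define regular languages.

The other choices are not regular:
- {a^p : p is prime}: After pumping, the length becomes composite
- {a^n b^n : n ≥ 0}: After pumping, the number of a's and b's become unequal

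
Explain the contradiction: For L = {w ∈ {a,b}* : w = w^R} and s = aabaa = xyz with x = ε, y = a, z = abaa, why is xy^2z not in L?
xy²z = aaabaa ∉ L

Pumping with i = 2 replaces y = a by y² = aa:
- Original: s = xyz = aabaa; aabaa reversed is aabaa, the same string, so it is a palindrome and is in L
- Pumped: xy²z = ε · aa · abaa = aaabaa
- aaabaa reversed is aabaaa ≠ aaabaa, so it is not a palindrome and is not in L

The pumping lemma would require xy²z ∈ L, so this decomposition yields a contradiction.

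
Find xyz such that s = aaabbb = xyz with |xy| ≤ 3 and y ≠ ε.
x = '', y = 'a', z = 'aabbb'

For s = aaabbb and p = 3, one valid decomposition is:
- x = '' (length 0)
- y = 'a' (length 1)
- z = 'aabbb' (length 5)

Verification:
- xyz = '' + 'a' + 'aabbb' = aaabbb ✓
- |xy| = 1 ≤ 3 ✓
- |y| = 1 > 0 ✓

All pumping lemma constraints are satisfied.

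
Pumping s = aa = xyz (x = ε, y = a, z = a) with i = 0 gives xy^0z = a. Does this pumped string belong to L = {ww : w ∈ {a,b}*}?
No

xy⁰z = ε · ε · a = a.
a has odd length 1, so it cannot be written as ww and is not in L.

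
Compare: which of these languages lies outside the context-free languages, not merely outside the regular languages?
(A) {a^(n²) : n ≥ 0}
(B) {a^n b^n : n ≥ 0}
(A) {a^(n²) : n ≥ 0}

(A) {a^(n²) : n ≥ 0} requires the CFL pumping lemma.

- {a^n b^n : n ≥ 0} is context-free (but not regular)
  • Can be shown non-regular with the regular pumping lemma
  • After pumping, the number of a's and b's become unequal

- {a^(n²) : n ≥ 0} is NOT context-free
  • Requires the CFL pumping lemma to prove
  • Gaps between squares grow unboundedly

The CFL pumping lemma is "stronger" in that it can prove non-membership
in the larger class of context-free languages.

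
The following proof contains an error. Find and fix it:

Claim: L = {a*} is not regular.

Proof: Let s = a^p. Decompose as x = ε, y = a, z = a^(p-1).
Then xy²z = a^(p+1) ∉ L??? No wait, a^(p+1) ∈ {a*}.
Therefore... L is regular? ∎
Error: The proof attempts to show a*  is not regular, but a* IS regular!

Correction: a* is a regular language (recognized by a simple DFA with one accepting state and self-loop on 'a'). The pumping lemma can only prove non-regularity, not regularity. For regular languages, pumping always works.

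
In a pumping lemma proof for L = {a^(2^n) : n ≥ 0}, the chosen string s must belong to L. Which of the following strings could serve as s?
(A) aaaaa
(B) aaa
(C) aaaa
(C) aaaa

The pumping lemma is applied to a string s that lies in L, so first check membership of each option:
- (A) aaaaa has length 5, strictly between 2^2 = 4 and 2^3 = 8, so it is not in L ✗
- (B) aaa has length 3, strictly between 2^1 = 2 and 2^2 = 4, so it is not in L ✗
- (C) aaaa has length 4 = 2^2, so it is in L ✓

Only (C) aaaa is in L, so it is the only candidate that could play the role of s.
(In a complete proof one picks s in terms of the pumping length p so that |s| ≥ p is guaranteed; a fixed string like aaaa illustrates the shape of such an s.)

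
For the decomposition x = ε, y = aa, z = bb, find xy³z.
aaaaaabb

Given x = '', y = 'aa', z = 'bb' and i = 3:

xy^3z = x + y·y·...·y (3 times) + z
       = '' + 'aa'^3 + 'bb'
       = '' + 'aaaaaa' + 'bb'
       = 'aaaaaabb'

The pumped string is 'aaaaaabb' with length 8.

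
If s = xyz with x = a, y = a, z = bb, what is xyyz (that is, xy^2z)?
aaabb

Given x = 'a', y = 'a', z = 'bb' and i = 2:

xy^2z = x + y·y·...·y (2 times) + z
       = 'a' + 'a'^2 + 'bb'
       = 'a' + 'aa' + 'bb'
       = 'aaabb'

The pumped string is 'aaabb' with length 5.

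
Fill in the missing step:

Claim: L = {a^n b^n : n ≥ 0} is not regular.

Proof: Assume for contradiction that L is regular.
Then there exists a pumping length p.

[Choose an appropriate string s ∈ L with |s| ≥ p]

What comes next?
s = a^p b^p

This string is in L (has equal a's and b's) and has length 2p ≥ p.
Any decomposition xyz with |xy| ≤ p means y consists only of a's,
so pumping will unbalance the counts.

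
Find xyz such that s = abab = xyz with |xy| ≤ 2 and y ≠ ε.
x = '', y = 'a', z = 'bab'

For s = abab and p = 2, one valid decomposition is:
- x = '' (length 0)
- y = 'a' (length 1)
- z = 'bab' (length 3)

Verification:
- xyz = '' + 'a' + 'bab' = abab ✓
- |xy| = 1 ≤ 2 ✓
- |y| = 1 > 0 ✓

All pumping lemma constraints are satisfied.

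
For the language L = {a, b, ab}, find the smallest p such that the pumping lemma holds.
p = 3

For a finite language L, the pumping lemma holds vacuously if p > max|s| for s ∈ L.

The longest string in L = {a, b, ab} has length 2.
If p = 3, then no string s ∈ L has |s| ≥ p, so the condition is vacuously true.

The minimum pumping length is p = 3.

Why no smaller p works: for any p ≤ 2, the longest string s ∈ L has |s| = 2 ≥ p, so it would
have to be pumpable; but pumping up (i = 2, 3, ...) produces ever longer strings, which cannot all lie in the
finite language L. So the pumping property fails for every p ≤ 2.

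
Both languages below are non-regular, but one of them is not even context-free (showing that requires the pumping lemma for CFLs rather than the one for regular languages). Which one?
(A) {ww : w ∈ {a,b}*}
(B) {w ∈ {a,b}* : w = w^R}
(A) {ww : w ∈ {a,b}*}

(A) {ww : w ∈ {a,b}*} requires the CFL pumping lemma.

- {w ∈ {a,b}* : w = w^R} is context-free (but not regular)
  • Can be shown non-regular with the regular pumping lemma
  • After pumping, the string is no longer symmetric

- {ww : w ∈ {a,b}*} is NOT context-free
  • Requires the CFL pumping lemma to prove
  • Cannot verify equality of two arbitrary substrings

The CFL pumping lemma is "stronger" in that it can prove non-membership
in the larger class of context-free languages.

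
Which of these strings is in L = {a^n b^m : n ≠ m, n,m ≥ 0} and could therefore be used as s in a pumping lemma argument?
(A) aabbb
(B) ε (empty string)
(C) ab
(A) aabbb

The pumping lemma is applied to a string s that lies in L, so first check membership of each option:
- (A) aabbb = a^2 b^3 with 2 ≠ 3, so it is in L ✓
- (B) ε = a^0 b^0 has n = m = 0, so it is not in L ✗
- (C) ab = a^1 b^1 has n = m = 1, so it is not in L ✗

Only (A) aabbb is in L, so it is the only candidate that could play the role of s.
(In a complete proof one picks s in terms of the pumping length p so that |s| ≥ p is guaranteed; a fixed string like aabbb illustrates the shape of such an s.)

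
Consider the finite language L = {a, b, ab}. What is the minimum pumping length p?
p = 3

For a finite language L, the pumping lemma holds vacuously if p > max|s| for s ∈ L.

The longest string in L = {a, b, ab} has length 2.
If p = 3, then no string s ∈ L has |s| ≥ p, so the condition is vacuously true.

The minimum pumping length is p = 3.

Why no smaller p works: for any p ≤ 2, the longest string s ∈ L has |s| = 2 ≥ p, so it would
have to be pumpable; but pumping up (i = 2, 3, ...) produces ever longer strings, which cannot all lie in the
finite language L. So the pumping property fails for every p ≤ 2.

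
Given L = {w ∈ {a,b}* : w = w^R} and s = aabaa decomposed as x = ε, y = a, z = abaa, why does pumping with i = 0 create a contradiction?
xy⁰z = abaa ∉ L

Pumping with i = 0 replaces y = a by y⁰ = ε:
- Original: s = xyz = aabaa; aabaa reversed is aabaa, the same string, so it is a palindrome and is in L
- Pumped: xy⁰z = ε · ε · abaa = abaa
- abaa reversed is aaba ≠ abaa, so it is not a palindrome and is not in L

The pumping lemma would require xy⁰z ∈ L, so this decomposition yields a contradiction.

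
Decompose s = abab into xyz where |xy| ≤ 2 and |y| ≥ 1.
x = 'a', y = 'b', z = 'ab'

For s = abab and p = 2, one valid decomposition is:
- x = 'a' (length 1)
- y = 'b' (length 1)
- z = 'ab' (length 2)

Verification:
- xyz = 'a' + 'b' + 'ab' = abab ✓
- |xy| = 2 ≤ 2 ✓
- |y| = 1 > 0 ✓

All pumping lemma constraints are satisfied.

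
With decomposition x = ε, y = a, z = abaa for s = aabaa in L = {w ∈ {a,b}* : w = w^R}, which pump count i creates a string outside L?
i = 2

xy²z = ε · aa · abaa = aaabaa; aaabaa reversed is aabaaa ≠ aaabaa, so it is not a palindrome and is not in L.
(Other choices also work, e.g. i = 0, 3; only i = 1 is guaranteed to stay in L since xy¹z = s.)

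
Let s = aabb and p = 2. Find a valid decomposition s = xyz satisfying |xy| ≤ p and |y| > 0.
x = '', y = 'a', z = 'abb'

For s = aabb and p = 2, one valid decomposition is:
- x = '' (length 0)
- y = 'a' (length 1)
- z = 'abb' (length 3)

Verification:
- xyz = '' + 'a' + 'abb' = aabb ✓
- |xy| = 1 ≤ 2 ✓
- |y| = 1 > 0 ✓

All pumping lemma constraints are satisfied.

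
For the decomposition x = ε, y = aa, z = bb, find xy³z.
aaaaaabb

Given x = '', y = 'aa', z = 'bb' and i = 3:

xy^3z = x + y·y·...·y (3 times) + z
       = '' + 'aa'^3 + 'bb'
       = '' + 'aaaaaa' + 'bb'
       = 'aaaaaabb'

The pumped string is 'aaaaaabb' with length 8.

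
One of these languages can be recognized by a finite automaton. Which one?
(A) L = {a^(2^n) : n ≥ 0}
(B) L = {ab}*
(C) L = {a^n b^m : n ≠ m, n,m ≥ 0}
(B) {ab}*

(B) L = {ab}* is regular.

This can be recognized by a finite automaton (DFA/NFA).
Regular expressions like {ab}* define regular languages.

The other choices are not regular:
- {a^n b^m : n ≠ m, n,m ≥ 0}: After pumping a's, we can make n = m
- {a^(2^n) : n ≥ 0}: After pumping, length is no longer a power of 2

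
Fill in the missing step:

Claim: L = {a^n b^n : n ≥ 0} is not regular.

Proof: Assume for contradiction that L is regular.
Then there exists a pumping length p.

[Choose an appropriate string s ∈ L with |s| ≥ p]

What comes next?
s = a^p b^p

This string is in L (has equal a's and b's) and has length 2p ≥ p.
Any decomposition xyz with |xy| ≤ p means y consists only of a's,
so pumping will unbalance the counts.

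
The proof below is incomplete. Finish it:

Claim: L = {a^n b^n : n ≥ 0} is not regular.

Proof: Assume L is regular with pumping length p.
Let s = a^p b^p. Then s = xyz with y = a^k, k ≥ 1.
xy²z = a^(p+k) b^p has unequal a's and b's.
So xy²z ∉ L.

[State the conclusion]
This contradicts the pumping lemma for regular languages,
which guarantees xy^i z ∈ L for all i ≥ 0.

Since our assumption that L is regular leads to a contradiction,
we conclude that L = {a^n b^n : n ≥ 0} is NOT regular. ∎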